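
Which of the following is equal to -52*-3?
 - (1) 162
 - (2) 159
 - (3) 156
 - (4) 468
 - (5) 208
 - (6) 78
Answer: 3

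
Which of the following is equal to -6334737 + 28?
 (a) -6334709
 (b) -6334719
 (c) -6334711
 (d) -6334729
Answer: a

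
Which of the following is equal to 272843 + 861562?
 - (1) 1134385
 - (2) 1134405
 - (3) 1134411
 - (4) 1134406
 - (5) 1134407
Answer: 2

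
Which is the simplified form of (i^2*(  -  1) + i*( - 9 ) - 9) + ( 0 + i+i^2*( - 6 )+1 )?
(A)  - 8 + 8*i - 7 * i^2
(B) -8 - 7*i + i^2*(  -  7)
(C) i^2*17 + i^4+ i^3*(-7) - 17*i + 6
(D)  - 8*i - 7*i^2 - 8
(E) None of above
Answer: D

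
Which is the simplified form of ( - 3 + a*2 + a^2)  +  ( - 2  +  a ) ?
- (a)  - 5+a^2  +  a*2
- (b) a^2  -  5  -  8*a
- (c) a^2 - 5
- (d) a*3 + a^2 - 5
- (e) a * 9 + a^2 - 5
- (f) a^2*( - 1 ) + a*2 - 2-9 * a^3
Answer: d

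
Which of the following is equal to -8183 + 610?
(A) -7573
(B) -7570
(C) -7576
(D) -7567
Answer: A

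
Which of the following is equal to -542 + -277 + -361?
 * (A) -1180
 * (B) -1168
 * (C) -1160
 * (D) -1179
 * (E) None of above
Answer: A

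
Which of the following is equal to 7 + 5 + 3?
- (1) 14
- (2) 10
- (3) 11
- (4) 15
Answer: 4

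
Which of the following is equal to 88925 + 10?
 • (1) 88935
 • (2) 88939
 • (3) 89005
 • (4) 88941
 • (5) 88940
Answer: 1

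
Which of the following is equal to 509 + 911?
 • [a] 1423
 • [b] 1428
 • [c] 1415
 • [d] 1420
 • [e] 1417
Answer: d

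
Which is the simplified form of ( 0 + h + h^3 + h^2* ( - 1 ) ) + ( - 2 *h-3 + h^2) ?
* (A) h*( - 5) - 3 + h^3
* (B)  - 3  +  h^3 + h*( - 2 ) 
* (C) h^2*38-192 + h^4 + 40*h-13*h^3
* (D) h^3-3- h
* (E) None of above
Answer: D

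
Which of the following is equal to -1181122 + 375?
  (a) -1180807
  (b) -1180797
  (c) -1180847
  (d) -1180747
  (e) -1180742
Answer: d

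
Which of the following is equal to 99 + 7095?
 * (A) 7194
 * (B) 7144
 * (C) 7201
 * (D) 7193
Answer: A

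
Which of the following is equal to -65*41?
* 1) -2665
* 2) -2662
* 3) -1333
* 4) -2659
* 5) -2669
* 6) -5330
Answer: 1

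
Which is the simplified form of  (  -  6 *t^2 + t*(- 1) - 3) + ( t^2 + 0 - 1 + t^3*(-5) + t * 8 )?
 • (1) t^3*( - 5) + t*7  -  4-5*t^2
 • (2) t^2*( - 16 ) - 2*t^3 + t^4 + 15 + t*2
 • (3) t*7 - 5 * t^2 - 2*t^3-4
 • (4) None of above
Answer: 1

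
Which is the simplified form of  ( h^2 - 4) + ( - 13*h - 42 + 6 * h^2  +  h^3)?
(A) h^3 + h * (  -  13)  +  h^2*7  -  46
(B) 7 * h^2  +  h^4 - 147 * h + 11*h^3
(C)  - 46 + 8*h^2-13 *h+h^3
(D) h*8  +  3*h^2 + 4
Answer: A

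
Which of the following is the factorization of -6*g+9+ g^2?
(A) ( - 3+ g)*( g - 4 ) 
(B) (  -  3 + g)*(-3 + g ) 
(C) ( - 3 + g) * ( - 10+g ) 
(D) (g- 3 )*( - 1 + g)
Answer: B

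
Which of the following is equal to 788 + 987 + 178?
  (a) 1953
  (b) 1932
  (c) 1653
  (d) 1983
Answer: a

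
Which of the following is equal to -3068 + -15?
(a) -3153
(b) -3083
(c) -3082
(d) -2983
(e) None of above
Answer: b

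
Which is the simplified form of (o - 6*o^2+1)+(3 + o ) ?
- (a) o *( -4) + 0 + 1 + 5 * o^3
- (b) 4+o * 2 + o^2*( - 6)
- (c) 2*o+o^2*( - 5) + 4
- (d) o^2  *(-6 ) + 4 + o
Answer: b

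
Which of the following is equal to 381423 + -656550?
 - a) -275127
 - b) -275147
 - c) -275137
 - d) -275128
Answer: a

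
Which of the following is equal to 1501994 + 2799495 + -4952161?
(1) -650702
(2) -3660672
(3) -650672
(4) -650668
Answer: 3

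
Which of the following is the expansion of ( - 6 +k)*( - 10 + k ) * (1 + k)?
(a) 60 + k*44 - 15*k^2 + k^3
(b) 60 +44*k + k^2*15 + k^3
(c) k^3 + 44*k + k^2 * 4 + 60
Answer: a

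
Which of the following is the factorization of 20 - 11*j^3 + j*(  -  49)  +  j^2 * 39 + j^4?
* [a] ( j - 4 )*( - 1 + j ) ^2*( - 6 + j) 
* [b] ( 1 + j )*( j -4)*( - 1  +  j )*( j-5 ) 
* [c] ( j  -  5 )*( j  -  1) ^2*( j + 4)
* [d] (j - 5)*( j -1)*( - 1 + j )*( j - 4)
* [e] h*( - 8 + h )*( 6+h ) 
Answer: d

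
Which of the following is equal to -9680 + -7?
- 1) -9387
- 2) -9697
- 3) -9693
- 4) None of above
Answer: 4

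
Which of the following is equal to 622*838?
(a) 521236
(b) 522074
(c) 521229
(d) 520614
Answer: a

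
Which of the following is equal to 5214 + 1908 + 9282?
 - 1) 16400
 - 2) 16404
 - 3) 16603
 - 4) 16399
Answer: 2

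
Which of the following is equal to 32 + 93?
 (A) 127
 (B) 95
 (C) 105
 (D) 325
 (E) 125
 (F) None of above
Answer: E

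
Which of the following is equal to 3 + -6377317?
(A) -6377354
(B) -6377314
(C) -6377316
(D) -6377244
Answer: B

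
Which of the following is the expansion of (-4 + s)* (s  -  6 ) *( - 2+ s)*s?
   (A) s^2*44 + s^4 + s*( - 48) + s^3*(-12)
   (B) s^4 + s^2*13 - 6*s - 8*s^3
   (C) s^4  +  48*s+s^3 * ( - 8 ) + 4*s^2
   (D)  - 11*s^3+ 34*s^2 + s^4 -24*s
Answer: A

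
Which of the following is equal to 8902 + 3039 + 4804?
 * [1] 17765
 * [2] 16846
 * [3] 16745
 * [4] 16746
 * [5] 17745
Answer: 3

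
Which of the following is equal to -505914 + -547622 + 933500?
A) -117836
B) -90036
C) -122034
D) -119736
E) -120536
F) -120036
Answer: F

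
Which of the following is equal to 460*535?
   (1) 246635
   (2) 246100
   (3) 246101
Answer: 2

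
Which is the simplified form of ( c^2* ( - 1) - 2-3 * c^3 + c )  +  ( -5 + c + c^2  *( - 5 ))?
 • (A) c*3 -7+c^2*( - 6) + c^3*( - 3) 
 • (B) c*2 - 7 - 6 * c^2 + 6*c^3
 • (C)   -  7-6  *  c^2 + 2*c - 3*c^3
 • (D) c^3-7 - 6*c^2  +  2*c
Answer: C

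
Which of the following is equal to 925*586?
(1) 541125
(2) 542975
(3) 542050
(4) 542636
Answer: 3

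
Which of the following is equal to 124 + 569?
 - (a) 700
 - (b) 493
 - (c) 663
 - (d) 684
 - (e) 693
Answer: e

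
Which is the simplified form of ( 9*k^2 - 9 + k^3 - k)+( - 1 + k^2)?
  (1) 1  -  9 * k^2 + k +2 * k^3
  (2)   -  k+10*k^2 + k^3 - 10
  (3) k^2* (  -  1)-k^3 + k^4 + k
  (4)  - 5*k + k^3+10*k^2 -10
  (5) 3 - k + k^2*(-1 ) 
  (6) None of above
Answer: 2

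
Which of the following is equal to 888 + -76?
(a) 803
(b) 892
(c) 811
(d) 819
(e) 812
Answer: e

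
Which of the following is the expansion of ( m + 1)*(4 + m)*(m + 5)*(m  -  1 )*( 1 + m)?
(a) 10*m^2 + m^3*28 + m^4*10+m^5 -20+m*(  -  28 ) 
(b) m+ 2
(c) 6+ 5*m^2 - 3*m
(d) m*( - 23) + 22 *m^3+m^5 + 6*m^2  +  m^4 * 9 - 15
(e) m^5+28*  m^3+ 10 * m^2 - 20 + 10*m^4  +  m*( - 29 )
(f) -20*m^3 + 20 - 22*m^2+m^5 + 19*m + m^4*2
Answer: e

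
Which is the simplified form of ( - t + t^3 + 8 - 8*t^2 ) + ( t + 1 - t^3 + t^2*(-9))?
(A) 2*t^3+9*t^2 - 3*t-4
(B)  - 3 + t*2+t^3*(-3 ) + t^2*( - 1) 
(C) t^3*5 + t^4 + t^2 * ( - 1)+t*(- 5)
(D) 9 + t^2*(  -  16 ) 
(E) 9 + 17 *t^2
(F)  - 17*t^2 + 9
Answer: F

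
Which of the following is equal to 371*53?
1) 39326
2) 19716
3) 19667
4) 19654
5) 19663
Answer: 5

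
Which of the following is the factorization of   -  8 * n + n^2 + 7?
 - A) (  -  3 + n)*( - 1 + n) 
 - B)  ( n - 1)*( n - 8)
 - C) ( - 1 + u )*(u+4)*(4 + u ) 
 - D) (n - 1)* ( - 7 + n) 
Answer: D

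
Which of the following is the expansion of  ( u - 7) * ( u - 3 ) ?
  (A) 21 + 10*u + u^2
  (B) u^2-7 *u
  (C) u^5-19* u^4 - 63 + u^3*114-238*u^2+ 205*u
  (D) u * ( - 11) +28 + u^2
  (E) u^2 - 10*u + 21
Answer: E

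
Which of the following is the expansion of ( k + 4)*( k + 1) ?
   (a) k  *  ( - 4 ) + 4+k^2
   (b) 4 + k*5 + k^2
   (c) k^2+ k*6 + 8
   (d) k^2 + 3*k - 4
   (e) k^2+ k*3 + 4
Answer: b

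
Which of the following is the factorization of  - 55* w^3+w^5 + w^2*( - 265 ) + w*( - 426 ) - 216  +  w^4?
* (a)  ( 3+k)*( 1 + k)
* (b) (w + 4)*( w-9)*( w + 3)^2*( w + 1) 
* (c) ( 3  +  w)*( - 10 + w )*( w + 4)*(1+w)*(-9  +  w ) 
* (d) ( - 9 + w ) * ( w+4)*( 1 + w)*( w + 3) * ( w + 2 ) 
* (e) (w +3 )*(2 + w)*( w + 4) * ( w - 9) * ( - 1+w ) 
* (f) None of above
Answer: d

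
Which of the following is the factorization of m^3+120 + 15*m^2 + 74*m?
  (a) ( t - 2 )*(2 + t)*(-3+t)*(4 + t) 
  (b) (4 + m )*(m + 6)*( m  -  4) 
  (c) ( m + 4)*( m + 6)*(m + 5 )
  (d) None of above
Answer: c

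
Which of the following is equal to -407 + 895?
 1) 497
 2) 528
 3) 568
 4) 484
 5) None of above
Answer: 5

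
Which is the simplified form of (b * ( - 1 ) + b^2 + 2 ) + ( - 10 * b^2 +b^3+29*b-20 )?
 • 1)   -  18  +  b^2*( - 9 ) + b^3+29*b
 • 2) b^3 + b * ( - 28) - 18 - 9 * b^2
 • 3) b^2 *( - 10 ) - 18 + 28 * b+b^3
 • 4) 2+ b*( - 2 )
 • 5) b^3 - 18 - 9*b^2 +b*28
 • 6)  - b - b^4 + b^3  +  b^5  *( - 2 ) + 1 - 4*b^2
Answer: 5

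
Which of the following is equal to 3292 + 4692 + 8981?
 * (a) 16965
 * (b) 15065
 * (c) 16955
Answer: a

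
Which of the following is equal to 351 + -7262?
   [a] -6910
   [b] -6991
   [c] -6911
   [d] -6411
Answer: c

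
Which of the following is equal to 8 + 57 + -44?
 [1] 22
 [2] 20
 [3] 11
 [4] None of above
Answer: 4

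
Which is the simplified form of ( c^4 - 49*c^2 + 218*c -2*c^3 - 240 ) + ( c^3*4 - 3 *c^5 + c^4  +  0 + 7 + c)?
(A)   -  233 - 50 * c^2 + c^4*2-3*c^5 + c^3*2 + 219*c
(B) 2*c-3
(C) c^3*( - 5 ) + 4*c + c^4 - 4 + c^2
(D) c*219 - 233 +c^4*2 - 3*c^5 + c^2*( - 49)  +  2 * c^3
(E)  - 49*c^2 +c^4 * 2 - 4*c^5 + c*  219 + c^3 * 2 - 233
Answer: D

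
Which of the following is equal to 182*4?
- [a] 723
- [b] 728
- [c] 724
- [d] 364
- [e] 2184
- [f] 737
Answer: b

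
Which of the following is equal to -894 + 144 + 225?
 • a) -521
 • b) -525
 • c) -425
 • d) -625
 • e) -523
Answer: b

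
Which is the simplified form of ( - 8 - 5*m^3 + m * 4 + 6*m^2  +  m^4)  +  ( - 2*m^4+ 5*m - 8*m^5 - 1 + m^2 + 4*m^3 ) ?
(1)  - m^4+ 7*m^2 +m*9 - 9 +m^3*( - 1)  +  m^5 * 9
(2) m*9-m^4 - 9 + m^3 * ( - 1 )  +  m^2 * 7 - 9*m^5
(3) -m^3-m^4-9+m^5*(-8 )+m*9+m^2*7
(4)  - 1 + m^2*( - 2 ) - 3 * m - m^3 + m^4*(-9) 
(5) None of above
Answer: 3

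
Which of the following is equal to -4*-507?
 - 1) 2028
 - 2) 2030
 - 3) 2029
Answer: 1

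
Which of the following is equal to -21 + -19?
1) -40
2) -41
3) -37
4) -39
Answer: 1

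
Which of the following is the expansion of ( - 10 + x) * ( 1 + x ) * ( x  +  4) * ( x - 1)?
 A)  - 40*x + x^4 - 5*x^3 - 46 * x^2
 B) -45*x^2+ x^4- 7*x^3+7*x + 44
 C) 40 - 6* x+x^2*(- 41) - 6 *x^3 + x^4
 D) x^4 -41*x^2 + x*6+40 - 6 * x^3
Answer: D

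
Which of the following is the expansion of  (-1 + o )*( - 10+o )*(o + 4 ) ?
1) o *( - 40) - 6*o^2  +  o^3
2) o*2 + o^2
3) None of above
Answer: 3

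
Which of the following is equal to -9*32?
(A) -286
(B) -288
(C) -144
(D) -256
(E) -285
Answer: B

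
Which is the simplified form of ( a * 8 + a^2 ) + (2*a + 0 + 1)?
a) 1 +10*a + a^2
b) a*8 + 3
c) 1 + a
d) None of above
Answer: a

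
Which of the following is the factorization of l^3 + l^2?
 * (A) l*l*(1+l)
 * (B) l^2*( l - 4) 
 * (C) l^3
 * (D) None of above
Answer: A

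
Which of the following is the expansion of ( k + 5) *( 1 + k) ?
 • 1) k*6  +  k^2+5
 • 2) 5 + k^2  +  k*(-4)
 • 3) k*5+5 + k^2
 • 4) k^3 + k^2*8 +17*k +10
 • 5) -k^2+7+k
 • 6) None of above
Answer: 1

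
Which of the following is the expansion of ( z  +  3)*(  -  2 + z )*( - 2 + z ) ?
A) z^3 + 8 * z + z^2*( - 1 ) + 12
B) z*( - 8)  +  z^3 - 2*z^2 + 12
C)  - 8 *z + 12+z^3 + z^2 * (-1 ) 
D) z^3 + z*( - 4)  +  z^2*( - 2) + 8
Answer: C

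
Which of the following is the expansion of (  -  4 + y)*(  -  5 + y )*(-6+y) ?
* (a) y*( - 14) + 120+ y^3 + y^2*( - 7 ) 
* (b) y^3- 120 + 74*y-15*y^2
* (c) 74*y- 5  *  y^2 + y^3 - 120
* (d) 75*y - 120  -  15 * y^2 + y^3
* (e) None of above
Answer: b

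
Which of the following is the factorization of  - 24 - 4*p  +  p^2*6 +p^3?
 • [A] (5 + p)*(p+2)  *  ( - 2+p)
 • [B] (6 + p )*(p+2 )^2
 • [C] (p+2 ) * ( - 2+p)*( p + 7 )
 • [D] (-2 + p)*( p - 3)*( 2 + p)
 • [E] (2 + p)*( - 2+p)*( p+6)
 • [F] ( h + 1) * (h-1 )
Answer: E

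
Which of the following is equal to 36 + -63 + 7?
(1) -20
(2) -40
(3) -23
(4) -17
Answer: 1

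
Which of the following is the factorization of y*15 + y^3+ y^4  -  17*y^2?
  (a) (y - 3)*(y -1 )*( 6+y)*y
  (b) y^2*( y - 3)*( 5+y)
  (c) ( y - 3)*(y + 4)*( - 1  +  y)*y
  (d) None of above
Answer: d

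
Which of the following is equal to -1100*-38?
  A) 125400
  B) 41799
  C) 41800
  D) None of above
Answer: C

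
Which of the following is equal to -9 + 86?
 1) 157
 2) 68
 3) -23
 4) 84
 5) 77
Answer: 5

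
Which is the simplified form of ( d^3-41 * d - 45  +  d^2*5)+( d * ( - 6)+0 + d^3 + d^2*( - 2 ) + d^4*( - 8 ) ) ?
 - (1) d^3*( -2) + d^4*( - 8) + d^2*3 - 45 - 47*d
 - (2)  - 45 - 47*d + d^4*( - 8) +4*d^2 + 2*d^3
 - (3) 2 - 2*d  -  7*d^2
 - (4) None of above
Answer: 4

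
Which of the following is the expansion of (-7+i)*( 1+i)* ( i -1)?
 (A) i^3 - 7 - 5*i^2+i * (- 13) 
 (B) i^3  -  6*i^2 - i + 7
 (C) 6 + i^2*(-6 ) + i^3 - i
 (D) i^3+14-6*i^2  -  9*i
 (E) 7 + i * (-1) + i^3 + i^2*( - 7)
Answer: E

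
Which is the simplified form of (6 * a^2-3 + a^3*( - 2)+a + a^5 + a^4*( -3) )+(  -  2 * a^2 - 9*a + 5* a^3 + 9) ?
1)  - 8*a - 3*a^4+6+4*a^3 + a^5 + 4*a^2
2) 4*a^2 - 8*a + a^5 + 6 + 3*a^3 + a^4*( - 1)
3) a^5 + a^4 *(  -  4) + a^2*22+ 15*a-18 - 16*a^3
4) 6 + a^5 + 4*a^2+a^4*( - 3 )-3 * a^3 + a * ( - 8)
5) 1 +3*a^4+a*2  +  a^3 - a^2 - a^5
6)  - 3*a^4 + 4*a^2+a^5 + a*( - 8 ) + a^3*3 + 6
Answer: 6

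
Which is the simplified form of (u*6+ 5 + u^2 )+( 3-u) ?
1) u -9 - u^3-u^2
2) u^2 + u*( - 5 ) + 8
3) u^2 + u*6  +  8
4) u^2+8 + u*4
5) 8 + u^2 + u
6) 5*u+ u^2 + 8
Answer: 6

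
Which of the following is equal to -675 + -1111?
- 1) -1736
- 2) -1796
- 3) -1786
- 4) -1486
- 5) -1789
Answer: 3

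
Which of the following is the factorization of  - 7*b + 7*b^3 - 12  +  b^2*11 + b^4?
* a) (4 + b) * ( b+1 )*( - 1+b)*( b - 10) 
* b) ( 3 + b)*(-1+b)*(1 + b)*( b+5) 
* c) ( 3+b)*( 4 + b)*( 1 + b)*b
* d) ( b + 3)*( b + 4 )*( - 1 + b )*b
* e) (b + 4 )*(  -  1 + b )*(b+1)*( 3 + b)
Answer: e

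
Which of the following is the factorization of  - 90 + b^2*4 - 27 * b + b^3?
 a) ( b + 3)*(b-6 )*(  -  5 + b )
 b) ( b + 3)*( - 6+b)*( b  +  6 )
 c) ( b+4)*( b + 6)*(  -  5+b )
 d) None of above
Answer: d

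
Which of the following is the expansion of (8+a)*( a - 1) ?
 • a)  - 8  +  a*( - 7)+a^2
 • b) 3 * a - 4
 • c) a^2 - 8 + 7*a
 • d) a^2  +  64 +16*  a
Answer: c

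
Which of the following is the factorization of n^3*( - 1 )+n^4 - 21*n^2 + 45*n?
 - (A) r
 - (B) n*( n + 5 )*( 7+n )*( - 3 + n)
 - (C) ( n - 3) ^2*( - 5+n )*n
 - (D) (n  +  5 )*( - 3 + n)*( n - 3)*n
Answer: D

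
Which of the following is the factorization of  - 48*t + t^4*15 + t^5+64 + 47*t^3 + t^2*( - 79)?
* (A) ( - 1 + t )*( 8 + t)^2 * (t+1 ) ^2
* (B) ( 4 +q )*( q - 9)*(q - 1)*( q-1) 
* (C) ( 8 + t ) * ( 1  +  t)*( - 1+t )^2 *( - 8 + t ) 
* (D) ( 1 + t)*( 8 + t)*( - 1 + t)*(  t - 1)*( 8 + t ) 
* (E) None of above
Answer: D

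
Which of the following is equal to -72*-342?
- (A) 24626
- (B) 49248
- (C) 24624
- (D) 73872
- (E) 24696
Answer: C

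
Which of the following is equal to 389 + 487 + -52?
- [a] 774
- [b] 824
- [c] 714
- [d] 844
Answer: b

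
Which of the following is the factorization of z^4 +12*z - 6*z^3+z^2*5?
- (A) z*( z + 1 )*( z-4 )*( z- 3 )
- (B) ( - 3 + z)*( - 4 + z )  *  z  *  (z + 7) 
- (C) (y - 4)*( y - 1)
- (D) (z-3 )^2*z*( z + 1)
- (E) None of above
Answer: A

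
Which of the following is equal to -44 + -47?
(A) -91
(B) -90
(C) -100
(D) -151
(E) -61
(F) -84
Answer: A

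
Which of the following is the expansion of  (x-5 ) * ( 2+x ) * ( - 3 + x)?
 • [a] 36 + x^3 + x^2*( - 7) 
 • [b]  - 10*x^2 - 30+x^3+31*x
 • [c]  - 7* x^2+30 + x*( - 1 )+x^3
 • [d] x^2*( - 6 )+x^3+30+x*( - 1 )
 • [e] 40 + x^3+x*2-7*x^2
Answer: d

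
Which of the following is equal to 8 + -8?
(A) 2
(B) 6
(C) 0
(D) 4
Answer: C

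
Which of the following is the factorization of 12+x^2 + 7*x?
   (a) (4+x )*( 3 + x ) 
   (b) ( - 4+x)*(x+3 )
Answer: a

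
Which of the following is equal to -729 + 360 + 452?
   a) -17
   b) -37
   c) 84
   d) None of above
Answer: d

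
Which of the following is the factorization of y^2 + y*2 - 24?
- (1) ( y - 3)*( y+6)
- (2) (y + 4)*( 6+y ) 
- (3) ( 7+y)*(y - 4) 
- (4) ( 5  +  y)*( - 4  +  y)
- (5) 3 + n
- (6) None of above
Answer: 6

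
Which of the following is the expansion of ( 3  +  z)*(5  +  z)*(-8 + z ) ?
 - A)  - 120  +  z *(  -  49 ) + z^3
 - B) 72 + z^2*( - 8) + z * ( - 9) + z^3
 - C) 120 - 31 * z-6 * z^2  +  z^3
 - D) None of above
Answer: A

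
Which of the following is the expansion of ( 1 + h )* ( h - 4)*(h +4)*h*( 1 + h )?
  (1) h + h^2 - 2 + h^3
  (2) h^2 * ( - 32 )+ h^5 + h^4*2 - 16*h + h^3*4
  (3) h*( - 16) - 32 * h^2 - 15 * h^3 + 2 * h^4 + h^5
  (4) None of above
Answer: 3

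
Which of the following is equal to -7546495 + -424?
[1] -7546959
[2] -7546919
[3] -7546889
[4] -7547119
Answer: 2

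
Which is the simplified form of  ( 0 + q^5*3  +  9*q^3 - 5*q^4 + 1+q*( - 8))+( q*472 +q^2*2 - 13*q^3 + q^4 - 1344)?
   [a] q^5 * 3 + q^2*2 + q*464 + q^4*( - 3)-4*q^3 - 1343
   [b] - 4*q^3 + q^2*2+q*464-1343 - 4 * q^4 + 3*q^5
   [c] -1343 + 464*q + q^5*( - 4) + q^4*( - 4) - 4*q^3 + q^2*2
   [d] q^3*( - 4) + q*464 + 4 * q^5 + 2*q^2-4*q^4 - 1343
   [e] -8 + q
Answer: b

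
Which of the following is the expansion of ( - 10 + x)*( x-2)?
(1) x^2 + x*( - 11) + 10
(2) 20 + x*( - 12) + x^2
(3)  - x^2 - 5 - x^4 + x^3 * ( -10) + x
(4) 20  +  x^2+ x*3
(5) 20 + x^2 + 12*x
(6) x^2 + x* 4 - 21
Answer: 2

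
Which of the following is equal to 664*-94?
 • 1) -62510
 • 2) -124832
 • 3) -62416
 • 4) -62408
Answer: 3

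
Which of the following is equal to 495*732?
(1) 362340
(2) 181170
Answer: 1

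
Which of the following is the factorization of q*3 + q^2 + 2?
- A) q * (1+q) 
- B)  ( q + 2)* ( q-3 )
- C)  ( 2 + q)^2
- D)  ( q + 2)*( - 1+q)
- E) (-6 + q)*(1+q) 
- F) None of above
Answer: F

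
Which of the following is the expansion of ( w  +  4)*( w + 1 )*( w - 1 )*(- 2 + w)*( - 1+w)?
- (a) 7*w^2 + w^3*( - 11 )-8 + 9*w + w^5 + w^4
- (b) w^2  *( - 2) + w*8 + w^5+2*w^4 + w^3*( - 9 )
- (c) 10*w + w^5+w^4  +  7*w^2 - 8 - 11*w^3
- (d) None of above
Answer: c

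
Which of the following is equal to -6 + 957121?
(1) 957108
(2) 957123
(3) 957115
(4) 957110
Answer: 3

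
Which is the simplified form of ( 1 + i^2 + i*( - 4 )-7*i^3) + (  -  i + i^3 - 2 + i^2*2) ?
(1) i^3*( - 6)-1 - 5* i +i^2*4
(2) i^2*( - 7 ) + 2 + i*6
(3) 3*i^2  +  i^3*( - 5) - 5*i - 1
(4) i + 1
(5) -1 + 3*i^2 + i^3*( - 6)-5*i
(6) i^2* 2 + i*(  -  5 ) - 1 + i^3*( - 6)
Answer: 5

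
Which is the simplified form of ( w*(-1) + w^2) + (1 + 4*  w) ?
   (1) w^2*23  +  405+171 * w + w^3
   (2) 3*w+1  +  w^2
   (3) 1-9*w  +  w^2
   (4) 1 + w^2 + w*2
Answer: 2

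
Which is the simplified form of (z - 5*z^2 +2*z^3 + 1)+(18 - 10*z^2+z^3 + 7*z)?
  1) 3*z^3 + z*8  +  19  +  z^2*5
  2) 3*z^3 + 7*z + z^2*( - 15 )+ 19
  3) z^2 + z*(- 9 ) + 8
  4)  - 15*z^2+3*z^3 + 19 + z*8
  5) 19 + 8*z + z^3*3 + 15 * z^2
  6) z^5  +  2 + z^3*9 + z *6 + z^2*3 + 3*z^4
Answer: 4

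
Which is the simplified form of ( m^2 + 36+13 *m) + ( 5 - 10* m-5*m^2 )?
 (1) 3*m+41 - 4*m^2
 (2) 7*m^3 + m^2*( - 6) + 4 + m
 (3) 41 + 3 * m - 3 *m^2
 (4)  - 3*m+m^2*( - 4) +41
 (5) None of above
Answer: 1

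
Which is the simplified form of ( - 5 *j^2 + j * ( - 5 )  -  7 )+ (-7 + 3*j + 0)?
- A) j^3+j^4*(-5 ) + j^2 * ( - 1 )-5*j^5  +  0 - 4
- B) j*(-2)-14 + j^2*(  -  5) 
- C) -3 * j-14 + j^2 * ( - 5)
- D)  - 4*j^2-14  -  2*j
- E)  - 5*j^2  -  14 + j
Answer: B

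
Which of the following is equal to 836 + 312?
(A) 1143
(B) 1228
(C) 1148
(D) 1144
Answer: C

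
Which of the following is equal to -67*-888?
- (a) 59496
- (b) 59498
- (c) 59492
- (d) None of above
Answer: a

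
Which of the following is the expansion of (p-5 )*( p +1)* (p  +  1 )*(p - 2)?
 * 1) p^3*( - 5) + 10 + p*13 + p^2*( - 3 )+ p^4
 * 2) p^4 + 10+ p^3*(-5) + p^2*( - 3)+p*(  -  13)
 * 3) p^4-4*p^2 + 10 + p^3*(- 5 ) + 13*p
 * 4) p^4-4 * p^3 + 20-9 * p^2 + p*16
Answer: 1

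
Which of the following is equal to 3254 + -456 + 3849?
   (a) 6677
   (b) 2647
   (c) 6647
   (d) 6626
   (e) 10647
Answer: c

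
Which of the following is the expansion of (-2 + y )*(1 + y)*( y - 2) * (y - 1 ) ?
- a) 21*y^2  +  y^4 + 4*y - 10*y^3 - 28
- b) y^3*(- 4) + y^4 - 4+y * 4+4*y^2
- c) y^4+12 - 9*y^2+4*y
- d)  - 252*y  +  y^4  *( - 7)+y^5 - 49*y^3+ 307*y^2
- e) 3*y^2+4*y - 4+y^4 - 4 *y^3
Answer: e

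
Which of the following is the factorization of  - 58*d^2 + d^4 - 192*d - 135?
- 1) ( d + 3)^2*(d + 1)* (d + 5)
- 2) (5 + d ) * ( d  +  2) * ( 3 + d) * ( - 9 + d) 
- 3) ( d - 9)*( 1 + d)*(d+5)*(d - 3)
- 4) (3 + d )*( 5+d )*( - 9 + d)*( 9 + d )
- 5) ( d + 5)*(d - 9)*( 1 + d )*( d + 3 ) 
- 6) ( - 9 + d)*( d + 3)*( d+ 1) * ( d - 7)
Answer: 5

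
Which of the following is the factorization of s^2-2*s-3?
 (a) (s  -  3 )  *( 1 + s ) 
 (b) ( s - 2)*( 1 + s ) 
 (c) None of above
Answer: a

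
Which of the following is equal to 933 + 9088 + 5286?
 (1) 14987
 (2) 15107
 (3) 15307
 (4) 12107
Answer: 3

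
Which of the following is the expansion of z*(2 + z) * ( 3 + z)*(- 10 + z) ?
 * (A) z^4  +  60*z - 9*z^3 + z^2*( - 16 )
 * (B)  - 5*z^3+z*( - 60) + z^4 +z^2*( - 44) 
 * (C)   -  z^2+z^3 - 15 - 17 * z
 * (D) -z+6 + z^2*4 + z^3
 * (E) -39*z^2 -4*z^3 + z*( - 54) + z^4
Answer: B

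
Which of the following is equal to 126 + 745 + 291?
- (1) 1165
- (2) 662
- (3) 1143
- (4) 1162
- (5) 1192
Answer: 4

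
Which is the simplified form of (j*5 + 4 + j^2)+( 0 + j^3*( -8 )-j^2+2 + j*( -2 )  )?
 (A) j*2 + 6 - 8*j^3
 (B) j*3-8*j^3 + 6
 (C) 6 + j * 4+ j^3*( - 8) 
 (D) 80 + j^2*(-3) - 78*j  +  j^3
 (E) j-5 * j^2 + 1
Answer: B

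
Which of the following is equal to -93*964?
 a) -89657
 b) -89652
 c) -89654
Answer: b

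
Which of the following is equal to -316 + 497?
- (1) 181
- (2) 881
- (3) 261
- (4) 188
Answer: 1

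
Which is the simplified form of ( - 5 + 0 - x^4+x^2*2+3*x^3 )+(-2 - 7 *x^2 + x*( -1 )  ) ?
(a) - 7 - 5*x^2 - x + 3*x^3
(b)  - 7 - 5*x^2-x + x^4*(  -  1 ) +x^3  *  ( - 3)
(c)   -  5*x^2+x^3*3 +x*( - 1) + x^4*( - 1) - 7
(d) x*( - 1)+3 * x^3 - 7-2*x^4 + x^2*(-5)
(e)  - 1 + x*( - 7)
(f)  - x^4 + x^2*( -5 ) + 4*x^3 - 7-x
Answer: c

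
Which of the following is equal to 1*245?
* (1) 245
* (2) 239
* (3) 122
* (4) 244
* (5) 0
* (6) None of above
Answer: 1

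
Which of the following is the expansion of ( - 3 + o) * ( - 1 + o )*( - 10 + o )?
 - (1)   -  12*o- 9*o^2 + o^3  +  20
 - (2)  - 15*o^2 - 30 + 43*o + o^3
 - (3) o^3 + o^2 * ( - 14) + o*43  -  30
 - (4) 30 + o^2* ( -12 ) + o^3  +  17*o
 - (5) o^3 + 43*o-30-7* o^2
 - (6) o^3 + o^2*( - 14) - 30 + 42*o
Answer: 3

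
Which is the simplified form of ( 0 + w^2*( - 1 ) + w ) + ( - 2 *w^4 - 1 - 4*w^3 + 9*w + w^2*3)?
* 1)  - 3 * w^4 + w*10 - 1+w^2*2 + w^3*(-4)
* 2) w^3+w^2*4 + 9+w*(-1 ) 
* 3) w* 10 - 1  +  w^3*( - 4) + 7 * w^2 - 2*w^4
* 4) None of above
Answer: 4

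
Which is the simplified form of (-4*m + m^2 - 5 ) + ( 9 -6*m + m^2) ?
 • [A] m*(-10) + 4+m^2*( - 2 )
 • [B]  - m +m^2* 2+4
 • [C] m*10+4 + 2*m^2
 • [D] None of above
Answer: D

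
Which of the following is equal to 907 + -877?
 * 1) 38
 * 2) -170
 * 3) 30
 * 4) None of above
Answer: 3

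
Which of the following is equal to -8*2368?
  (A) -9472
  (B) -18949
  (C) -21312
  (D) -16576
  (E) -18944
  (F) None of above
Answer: E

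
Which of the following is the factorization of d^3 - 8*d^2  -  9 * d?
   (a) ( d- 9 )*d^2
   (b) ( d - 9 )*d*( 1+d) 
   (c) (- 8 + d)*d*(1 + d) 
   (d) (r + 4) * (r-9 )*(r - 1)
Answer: b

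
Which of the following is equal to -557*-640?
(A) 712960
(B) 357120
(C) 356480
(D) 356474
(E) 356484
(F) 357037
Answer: C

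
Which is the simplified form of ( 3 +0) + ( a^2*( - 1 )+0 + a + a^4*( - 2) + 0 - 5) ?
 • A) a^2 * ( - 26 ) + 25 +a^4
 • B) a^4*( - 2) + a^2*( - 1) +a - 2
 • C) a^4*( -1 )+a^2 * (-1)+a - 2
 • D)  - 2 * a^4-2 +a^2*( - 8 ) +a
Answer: B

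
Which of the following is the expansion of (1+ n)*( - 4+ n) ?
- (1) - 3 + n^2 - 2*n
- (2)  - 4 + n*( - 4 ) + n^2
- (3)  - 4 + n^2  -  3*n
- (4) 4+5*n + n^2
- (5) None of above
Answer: 3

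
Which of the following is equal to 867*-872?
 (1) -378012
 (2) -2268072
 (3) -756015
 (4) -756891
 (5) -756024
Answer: 5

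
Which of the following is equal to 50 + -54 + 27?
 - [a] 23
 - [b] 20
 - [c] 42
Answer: a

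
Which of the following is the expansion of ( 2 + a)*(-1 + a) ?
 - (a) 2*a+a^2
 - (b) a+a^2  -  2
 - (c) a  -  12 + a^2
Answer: b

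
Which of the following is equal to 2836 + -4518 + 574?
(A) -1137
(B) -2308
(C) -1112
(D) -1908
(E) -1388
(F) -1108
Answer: F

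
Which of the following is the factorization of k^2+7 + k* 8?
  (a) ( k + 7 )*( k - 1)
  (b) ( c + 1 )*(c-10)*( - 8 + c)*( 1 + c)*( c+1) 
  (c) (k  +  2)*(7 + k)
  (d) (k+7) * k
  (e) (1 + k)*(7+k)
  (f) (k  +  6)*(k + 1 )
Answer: e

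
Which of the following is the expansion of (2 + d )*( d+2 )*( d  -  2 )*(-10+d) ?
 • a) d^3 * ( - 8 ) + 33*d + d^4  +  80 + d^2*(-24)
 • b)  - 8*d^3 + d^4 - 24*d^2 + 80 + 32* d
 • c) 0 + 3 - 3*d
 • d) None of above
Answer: b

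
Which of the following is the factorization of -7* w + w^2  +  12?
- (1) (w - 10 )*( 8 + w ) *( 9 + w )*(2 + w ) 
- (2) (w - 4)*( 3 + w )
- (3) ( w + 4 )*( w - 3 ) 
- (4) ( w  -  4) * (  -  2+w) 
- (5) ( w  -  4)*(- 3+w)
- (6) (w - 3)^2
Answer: 5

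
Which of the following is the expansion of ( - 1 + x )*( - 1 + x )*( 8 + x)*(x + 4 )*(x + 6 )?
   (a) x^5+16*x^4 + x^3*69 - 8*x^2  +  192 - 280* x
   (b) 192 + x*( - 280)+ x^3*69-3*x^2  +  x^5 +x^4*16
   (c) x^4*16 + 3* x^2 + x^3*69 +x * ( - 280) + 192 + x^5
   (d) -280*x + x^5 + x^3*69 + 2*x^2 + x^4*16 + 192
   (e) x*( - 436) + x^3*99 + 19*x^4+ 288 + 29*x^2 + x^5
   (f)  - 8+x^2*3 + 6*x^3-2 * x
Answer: d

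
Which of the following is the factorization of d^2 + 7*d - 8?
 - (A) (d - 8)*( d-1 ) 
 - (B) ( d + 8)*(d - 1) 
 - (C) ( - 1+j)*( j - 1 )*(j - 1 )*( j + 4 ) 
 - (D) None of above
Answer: B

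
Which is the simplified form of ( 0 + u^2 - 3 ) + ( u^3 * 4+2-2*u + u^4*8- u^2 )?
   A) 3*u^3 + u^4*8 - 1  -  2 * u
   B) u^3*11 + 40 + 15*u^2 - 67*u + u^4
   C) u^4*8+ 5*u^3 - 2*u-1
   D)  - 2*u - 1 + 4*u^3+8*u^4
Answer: D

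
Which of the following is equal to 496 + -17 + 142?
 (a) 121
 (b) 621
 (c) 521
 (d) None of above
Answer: b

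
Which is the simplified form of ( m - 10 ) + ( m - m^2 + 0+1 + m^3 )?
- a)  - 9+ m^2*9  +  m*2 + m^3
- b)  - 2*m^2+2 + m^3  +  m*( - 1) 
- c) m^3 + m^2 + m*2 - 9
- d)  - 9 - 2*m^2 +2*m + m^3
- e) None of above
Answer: e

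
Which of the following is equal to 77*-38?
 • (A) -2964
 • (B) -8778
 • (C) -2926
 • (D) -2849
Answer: C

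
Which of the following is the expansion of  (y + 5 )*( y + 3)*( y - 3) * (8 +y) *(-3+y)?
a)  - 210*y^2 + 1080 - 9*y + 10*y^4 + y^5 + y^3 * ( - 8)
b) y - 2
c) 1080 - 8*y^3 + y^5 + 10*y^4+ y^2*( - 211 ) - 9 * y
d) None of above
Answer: a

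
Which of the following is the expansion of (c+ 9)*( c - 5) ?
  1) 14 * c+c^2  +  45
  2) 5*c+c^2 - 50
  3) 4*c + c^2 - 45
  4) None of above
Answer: 3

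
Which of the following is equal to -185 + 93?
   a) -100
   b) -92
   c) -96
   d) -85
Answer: b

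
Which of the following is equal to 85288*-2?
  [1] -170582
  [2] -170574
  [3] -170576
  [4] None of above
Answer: 3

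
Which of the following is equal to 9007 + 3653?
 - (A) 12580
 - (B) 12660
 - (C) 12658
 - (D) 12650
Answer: B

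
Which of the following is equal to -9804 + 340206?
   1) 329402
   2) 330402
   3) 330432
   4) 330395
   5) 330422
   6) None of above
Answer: 2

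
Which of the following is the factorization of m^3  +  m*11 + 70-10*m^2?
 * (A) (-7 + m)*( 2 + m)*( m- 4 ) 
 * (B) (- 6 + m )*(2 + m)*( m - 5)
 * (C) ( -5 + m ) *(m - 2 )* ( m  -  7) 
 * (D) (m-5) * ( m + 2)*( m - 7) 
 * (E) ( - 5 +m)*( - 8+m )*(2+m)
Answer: D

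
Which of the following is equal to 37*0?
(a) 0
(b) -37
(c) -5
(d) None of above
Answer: a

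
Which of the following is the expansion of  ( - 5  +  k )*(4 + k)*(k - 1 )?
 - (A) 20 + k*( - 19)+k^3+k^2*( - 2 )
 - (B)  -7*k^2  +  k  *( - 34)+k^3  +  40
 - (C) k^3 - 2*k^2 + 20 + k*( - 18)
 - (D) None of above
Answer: A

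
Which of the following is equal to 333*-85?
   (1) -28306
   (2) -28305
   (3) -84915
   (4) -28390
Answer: 2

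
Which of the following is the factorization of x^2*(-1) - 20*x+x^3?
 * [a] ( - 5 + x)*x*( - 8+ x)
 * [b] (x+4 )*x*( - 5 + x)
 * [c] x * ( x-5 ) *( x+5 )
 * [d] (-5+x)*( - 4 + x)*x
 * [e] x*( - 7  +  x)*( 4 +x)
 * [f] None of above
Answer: b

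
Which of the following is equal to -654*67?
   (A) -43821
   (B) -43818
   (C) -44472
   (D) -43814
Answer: B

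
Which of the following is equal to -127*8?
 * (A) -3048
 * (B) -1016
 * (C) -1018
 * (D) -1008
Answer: B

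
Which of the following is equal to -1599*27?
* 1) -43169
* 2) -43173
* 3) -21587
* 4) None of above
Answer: 2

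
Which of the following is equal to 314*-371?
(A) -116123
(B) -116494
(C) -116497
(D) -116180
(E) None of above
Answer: B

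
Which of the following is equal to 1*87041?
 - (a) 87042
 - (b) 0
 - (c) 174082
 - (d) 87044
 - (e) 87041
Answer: e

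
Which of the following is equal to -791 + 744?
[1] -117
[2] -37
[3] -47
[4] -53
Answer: 3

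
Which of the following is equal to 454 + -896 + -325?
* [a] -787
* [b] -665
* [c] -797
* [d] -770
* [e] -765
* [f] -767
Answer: f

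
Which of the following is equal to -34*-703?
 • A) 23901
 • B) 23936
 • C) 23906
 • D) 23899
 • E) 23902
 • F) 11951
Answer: E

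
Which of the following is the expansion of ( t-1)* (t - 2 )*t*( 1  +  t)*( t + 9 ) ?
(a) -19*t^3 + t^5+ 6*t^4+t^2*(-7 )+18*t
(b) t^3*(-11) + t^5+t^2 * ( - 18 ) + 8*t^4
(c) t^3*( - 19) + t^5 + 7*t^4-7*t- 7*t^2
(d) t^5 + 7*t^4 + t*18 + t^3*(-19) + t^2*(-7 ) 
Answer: d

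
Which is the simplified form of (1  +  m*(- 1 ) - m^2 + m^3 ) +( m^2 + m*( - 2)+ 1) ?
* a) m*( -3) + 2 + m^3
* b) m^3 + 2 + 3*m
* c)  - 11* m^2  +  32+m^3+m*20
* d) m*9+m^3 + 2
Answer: a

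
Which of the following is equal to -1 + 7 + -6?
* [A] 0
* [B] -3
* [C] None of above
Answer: A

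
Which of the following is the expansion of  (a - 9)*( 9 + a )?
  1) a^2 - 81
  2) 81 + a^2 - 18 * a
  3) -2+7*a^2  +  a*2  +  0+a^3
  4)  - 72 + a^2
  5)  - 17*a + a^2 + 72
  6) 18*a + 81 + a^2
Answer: 1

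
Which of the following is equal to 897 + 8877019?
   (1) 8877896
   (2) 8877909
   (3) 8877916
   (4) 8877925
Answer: 3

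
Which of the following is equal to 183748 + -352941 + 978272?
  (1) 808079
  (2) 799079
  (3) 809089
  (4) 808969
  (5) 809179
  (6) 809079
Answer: 6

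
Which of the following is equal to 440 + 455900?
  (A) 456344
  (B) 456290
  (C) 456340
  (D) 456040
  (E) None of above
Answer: C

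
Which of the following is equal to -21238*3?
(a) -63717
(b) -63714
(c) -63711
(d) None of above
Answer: b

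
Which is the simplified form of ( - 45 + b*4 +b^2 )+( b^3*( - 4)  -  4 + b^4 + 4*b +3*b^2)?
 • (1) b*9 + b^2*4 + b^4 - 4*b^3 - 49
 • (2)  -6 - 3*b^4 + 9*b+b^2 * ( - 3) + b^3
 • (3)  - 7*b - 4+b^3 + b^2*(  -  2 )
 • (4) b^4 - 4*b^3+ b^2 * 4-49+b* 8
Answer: 4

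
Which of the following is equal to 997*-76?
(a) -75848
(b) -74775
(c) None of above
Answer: c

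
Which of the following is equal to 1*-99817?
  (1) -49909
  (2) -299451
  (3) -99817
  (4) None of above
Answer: 3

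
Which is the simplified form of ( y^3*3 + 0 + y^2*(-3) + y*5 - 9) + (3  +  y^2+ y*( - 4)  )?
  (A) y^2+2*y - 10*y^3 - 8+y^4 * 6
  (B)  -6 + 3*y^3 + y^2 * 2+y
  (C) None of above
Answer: C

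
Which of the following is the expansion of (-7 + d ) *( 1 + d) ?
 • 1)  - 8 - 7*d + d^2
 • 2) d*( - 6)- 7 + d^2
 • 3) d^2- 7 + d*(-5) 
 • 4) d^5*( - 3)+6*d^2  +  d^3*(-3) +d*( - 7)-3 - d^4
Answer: 2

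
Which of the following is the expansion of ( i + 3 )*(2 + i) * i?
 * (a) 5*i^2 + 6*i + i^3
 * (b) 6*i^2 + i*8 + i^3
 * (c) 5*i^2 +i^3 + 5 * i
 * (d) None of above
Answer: a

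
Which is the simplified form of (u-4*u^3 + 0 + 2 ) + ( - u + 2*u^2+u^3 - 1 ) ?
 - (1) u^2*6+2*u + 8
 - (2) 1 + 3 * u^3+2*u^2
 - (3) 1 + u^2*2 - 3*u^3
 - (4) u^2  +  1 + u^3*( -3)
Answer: 3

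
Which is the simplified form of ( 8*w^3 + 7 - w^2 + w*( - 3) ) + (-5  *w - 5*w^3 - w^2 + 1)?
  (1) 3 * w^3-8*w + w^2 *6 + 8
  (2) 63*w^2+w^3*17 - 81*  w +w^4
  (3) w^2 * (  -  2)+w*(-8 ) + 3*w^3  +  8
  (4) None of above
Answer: 3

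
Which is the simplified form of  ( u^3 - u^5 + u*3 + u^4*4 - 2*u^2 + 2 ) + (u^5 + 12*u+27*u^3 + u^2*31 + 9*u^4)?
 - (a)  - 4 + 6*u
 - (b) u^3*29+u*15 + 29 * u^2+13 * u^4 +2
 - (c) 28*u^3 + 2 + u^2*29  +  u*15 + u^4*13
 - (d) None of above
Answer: c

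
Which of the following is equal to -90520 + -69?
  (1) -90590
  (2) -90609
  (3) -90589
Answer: 3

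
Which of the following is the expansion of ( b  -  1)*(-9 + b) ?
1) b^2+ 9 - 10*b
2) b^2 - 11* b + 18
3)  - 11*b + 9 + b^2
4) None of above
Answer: 1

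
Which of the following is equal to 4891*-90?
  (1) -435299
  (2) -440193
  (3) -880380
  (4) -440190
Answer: 4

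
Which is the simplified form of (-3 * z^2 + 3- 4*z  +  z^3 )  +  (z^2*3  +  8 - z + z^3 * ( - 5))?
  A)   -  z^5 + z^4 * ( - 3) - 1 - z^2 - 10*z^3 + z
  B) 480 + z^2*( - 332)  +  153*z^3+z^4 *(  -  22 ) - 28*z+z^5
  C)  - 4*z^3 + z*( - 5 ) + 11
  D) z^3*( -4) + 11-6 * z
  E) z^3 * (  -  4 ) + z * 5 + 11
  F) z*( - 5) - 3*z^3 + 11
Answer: C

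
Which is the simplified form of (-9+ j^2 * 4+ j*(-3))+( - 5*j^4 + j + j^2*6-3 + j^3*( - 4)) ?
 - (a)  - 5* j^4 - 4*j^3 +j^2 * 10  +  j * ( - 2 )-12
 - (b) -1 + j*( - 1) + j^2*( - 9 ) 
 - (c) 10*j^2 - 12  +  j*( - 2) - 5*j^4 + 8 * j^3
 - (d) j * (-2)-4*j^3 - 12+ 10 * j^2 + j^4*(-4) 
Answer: a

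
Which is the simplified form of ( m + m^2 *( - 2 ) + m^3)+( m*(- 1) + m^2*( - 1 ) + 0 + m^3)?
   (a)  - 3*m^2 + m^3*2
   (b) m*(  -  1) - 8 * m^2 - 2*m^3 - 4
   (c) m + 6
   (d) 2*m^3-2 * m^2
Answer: a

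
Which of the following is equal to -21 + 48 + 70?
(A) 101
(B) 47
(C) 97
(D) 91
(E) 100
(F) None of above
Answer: C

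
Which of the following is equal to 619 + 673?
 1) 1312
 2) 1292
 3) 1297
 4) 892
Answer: 2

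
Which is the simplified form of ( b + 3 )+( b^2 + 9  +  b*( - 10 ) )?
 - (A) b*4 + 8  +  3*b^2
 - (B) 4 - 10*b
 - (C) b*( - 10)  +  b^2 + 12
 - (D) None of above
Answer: D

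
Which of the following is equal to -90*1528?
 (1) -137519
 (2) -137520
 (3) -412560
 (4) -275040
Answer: 2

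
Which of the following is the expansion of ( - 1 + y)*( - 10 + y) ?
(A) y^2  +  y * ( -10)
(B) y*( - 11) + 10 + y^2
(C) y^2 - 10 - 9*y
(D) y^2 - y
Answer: B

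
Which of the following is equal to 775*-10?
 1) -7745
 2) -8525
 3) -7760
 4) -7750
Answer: 4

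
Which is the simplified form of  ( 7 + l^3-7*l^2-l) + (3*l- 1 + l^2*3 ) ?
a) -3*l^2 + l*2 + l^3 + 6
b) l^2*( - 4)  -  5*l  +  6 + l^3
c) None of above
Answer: c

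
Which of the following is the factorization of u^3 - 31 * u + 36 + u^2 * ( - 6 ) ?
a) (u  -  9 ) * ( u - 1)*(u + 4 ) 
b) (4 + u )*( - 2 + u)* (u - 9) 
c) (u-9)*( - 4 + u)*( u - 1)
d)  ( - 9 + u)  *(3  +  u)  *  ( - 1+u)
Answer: a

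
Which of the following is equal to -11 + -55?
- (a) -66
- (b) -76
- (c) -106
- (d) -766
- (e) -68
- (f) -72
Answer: a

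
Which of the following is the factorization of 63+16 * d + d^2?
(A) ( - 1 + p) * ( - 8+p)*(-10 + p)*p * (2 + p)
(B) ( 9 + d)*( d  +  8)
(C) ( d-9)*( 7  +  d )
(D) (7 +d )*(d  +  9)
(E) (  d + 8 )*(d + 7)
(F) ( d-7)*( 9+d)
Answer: D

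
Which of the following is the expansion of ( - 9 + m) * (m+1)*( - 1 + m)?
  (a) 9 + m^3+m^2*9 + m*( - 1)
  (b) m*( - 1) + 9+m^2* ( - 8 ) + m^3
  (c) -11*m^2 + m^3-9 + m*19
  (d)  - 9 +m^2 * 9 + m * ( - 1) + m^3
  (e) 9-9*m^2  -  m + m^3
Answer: e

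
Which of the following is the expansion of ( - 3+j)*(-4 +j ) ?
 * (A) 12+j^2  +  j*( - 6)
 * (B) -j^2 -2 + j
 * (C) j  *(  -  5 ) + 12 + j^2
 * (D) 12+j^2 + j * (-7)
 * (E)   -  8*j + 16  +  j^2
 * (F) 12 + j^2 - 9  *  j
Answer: D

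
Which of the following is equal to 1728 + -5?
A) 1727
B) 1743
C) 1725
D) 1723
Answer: D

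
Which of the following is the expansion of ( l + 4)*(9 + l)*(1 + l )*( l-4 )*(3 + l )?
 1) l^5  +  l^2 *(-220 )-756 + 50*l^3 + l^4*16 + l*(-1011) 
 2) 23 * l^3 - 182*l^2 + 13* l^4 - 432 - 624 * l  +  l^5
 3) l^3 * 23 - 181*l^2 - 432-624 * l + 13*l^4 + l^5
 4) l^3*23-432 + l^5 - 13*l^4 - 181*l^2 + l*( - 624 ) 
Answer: 3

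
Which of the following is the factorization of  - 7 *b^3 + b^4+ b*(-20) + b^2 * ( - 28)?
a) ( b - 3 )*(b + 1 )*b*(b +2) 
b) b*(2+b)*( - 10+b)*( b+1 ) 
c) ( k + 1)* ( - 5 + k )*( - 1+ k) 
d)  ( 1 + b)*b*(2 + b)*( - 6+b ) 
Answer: b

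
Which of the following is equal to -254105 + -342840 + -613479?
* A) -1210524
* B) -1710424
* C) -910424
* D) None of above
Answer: D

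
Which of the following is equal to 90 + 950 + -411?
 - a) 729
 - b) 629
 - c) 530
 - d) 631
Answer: b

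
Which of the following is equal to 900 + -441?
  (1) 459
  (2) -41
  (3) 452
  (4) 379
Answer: 1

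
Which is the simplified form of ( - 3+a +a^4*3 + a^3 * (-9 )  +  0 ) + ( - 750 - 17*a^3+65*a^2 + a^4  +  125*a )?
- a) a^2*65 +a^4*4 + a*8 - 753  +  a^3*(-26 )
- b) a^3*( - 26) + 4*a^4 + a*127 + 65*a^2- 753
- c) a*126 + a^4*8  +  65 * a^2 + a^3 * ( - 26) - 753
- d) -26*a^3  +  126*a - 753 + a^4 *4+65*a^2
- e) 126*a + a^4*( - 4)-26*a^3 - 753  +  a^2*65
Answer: d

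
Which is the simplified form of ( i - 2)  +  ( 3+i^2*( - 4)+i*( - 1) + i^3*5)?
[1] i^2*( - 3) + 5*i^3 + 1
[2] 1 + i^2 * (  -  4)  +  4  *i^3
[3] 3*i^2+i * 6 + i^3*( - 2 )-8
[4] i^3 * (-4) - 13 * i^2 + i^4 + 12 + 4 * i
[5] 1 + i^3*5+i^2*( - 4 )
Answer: 5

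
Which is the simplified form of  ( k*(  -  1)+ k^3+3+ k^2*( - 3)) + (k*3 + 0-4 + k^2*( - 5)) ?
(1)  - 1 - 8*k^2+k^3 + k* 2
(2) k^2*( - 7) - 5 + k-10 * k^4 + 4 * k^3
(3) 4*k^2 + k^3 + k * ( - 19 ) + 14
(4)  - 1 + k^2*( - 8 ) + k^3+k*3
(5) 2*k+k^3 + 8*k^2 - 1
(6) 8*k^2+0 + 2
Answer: 1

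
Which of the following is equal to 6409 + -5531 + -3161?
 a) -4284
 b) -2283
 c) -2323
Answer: b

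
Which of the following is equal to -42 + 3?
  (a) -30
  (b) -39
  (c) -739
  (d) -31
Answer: b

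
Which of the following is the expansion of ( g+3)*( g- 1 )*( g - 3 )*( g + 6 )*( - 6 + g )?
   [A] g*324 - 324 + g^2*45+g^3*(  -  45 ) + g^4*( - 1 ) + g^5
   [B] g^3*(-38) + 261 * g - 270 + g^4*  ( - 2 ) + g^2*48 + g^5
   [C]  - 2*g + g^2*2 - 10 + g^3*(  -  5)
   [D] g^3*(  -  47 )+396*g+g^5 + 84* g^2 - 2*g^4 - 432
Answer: A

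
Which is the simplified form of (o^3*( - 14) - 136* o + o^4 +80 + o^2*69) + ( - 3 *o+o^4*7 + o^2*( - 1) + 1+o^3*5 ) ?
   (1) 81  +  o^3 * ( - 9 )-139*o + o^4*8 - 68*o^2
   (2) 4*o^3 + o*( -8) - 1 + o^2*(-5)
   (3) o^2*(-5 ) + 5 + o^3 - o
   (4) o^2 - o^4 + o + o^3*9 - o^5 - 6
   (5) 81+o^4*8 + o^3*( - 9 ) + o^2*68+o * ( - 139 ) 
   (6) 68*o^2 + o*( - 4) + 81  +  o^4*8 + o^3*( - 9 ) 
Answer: 5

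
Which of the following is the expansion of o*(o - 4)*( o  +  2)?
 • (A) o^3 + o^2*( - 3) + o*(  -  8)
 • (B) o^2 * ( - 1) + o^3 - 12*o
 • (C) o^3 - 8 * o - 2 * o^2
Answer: C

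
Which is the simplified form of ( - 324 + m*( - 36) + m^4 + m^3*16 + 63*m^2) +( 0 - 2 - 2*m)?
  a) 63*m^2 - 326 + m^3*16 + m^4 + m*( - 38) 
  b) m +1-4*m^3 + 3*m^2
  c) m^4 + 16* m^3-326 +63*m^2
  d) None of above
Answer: a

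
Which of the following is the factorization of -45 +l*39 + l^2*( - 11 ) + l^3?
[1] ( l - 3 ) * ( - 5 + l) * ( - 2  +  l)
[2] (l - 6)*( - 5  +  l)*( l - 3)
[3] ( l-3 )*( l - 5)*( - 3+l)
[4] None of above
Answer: 3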